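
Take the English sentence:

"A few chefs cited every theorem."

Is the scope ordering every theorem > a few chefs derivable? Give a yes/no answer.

Both DPs are arguments of the same predicate; there is no clause or island boundary between them.
With no island boundary between them, the object can take inverse scope over the subject via ordinary QR within the clause.

Yes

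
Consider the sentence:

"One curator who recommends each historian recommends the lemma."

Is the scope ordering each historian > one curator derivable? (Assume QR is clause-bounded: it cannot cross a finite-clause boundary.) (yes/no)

No

*each historian* is embedded in the relative clause *who recommends each historian*.
A relative clause is a scope island — quantifier raising cannot cross its boundary.
*each historian* is confined to the island and cannot take scope over *one curator*.
(Only the surface reading survives: one fixed curator with respect to all the relevant historians.)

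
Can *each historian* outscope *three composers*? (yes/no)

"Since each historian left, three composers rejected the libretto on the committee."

No

*each historian* is embedded in the adjunct clause *since each historian left*.
Adjunct clauses are scope islands: a quantifier inside an adjunct cannot raise into the matrix clause.
There is no licit LF on which *each historian* c-commands *three composers*.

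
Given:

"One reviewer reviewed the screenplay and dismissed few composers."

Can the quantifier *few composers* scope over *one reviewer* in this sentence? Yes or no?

No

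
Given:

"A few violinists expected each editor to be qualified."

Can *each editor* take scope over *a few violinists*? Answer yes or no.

*each editor* is an ECM subject; ECM complements are not islands, and the embedded quantifier may take matrix scope.
With no island boundary between them, the object can take inverse scope over the subject via ordinary QR within the clause.
So *each editor* > *a few violinists* is among the available readings.

Yes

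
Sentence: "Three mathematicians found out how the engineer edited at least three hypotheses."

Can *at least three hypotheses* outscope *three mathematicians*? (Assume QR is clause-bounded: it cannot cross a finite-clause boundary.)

Structurally, *at least three hypotheses* is inside the embedded question *how the engineer edited at least three hypotheses*.
Embedded wh-clauses are opaque for QR, so the quantifier stays inside the question.
So *at least three hypotheses* cannot raise to a position above *three mathematicians*.

No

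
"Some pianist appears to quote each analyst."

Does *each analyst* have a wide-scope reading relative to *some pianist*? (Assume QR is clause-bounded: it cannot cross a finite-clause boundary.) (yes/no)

The matrix predicate is a raising verb, whose infinitival complement is not a scope island — *each analyst* can QR into the matrix clause.
With no island boundary between them, the object can take inverse scope over the subject via ordinary QR within the clause.
Both orderings are possible: *some pianist* > *each analyst* and *each analyst* > *some pianist*.

Yes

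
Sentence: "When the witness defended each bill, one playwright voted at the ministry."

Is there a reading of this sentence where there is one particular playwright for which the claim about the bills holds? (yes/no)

This is the *one playwright* > *each bill* reading.
*one playwright* is a matrix-clause argument and can take scope within the matrix clause over the constituent containing *each bill*, so *one playwright* > *each bill* needs no island-crossing movement and is available.

Yes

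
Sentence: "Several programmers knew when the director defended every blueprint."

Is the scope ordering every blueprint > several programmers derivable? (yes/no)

No

*every blueprint* is embedded in the embedded question *when the director defended every blueprint*.
QR across an interrogative CP boundary is ruled out as a wh-island violation.
So *every blueprint* cannot raise to a position above *several programmers*.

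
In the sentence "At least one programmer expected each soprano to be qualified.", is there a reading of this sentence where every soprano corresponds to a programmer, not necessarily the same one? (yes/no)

Yes

That reading corresponds to *each soprano* > *at least one programmer*.
*each soprano* is an ECM subject; ECM complements are not islands, and the embedded quantifier may take matrix scope.
Ordinary QR to a clause-peripheral position gives the wide-scope LF for the lower DP.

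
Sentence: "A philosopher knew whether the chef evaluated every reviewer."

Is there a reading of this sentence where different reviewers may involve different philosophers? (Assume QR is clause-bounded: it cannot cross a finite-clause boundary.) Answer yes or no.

This is the *every reviewer* > *a philosopher* reading.
*every reviewer* sits inside the embedded question *whether the chef evaluated every reviewer*.
The wh-island constraint blocks QR out of an embedded interrogative.
The inverse ordering *every reviewer* > *a philosopher* is therefore underivable.

No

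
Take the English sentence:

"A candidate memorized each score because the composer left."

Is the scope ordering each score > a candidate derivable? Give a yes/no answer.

Although there is an adjunct clause, *each score* is in the main clause, not inside the adjunct.
Ordinary QR to a clause-peripheral position gives the wide-scope LF for the lower DP.

Yes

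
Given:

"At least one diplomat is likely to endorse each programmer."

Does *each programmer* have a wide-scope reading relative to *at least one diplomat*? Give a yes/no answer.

Yes

*each programmer* is the object of the infinitival complement of a raising predicate; raising infinitives are transparent for QR, so the two DPs are in effect clausemates.
With no island boundary between them, the object can take inverse scope over the subject via ordinary QR within the clause.
The sentence is scopally ambiguous between *at least one diplomat* > *each programmer* and *each programmer* > *at least one diplomat*.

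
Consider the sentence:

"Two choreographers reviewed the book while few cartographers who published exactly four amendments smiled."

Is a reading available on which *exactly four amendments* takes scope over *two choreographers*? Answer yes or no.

No

Structurally, *exactly four amendments* is inside the relative clause *who published exactly four amendments*, which is itself inside the adjunct *while few cartographers who published exactly four amendments smiled*.
The quantifier would have to escape first the RC and then the adjunct — two independent island violations.
*exactly four amendments* is confined to the island and cannot take scope over *two choreographers*.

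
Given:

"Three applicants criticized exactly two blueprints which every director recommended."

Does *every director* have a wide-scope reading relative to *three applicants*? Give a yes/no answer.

No

The target quantifier *every director* is part of the relative clause *which every director recommended* modifying *exactly two blueprints*.
Quantifiers inside a relative clause are trapped there; the RC boundary blocks QR.
*every director* > *three applicants* would require crossing that boundary, which is illicit.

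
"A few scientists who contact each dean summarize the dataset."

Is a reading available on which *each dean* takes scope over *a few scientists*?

*each dean* is embedded in the relative clause *who contact each dean*.
Relative clauses are scope islands: a quantifier cannot QR out of a relative clause to take scope in the matrix clause.
There is no licit LF on which *each dean* c-commands *a few scientists*.

No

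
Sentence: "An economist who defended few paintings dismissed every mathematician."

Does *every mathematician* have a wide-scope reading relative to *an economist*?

*every mathematician* sits in the matrix clause, not in the relative clause on *an economist*.
Since no island is crossed, the inverse ordering is licensed alongside surface scope.

Yes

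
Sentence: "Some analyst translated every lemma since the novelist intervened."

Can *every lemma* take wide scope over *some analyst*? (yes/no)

*every lemma* is a matrix argument; the adjunct is an island but the target quantifier is outside it.
Nothing blocks QR of the lower DP to a position above the higher one, so inverse scope is available.

Yes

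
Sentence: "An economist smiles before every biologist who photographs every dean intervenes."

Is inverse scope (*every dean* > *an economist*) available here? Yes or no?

*every dean* sits inside the relative clause *who photographs every dean*, which is itself inside the adjunct *before every biologist who photographs every dean intervenes*.
Two island boundaries intervene — the relative clause and the adjunct. Either alone would block QR.
Hence only narrow scope for *every dean* (under *an economist*) survives.

No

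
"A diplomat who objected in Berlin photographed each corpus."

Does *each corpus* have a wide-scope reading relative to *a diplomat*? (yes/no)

The relative clause *who objected in Berlin* modifies *a diplomat*, but *each corpus* is not inside that relative clause — it is an argument of the matrix verb.
Since no island is crossed, the inverse ordering is licensed alongside surface scope.
So *each corpus* > *a diplomat* is among the available readings.

Yes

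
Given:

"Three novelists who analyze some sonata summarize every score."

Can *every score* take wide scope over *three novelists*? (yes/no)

The relative clause *who analyze some sonata* modifies *three novelists*, but *every score* is not inside that relative clause — it is an argument of the matrix verb.
No island intervenes, so both surface and inverse scope are derivable.

Yes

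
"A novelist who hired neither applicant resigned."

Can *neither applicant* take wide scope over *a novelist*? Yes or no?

No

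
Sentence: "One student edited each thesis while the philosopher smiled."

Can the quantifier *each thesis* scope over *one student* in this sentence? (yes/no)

Yes

The adjunct clause does not contain *each thesis*, which is the matrix object.
Since no island is crossed, the inverse ordering is licensed alongside surface scope.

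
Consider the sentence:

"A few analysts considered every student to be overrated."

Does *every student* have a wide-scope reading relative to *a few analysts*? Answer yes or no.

*every student* is an ECM subject; ECM complements are not islands, and the embedded quantifier may take matrix scope.
Ordinary QR to a clause-peripheral position gives the wide-scope LF for the lower DP.

Yes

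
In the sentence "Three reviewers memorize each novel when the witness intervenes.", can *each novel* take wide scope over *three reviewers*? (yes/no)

Yes

The adjunct clause does not contain *each novel*, which is the matrix object.
Ordinary QR to a clause-peripheral position gives the wide-scope LF for the lower DP.
So *each novel* > *three reviewers* is among the available readings.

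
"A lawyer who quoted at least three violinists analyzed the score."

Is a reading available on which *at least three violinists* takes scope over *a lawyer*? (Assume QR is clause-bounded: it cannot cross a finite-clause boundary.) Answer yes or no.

*at least three violinists* is embedded in the relative clause *who quoted at least three violinists*.
Quantifiers inside a relative clause are trapped there; the RC boundary blocks QR.
There is no licit LF on which *at least three violinists* c-commands *a lawyer*.

No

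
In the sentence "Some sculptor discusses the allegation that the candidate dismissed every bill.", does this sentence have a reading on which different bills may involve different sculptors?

No

The paraphrase describes the scope ordering *every bill* > *some sculptor*.
*every bill* occurs within the complex NP *the allegation that the candidate dismissed every bill*.
Since the clause is the complement of a nominal head, the CNPC blocks scope extraction.
*every bill* > *some sculptor* would require crossing that boundary, which is illicit.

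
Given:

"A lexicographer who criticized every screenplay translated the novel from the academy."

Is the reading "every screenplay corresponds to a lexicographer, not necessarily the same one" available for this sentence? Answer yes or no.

No

The paraphrase describes the scope ordering *every screenplay* > *a lexicographer*.
The target quantifier *every screenplay* is part of the relative clause *who criticized every screenplay*.
Relative clauses block scope extraction: QR cannot target a position outside the modified NP.
So *every screenplay* cannot raise to a position above *a lexicographer*.
(Only the surface reading survives: one fixed lexicographer with respect to all the relevant screenplays.)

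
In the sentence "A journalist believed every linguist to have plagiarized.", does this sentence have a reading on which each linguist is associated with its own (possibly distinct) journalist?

Yes

The described interpretation is the *every linguist* > *a journalist* scoping.
ECM infinitives lack a CP barrier, so *every linguist* can QR over the matrix subject *a journalist*.
QR within a single clause is free, so the lower quantifier may take scope over the higher one.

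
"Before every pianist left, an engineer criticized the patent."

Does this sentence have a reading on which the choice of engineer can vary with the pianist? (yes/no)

No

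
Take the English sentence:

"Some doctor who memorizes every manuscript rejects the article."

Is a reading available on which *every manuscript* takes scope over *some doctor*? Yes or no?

No

*every manuscript* is embedded in the relative clause *who memorizes every manuscript*.
The relative clause forms an island for QR, so the quantifier is confined to the head noun's restrictor.
There is no licit LF on which *every manuscript* c-commands *some doctor*.
(Only the surface reading survives: one fixed doctor with respect to all the relevant manuscripts.)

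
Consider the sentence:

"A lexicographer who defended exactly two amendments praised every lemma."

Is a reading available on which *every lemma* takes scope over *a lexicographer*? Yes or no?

Although the sentence contains a relative clause (*who defended exactly two amendments*), *every lemma* is outside it, in the matrix VP.
QR within a single clause is free, so the lower quantifier may take scope over the higher one.

Yes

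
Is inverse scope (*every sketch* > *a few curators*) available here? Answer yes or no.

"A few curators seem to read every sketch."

Infinitival complements of raising predicates do not block QR; *every sketch* and *a few curators* are effectively clausemates.
Clause-internal QR can adjoin the lower DP above the subject, yielding the inverse reading.

Yes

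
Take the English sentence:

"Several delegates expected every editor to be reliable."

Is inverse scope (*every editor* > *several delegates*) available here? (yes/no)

Yes

*every editor* is the subject of an ECM infinitive — the infinitival complement of an ECM verb is not a scope island, so *every editor* can raise into the matrix clause.
Clause-internal QR can adjoin the lower DP above the subject, yielding the inverse reading.
Both orderings are possible: *several delegates* > *every editor* and *every editor* > *several delegates*.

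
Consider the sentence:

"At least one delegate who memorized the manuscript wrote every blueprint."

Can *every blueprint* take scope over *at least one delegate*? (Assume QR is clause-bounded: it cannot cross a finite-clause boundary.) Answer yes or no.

Yes

The RC *who memorized the manuscript* is an island, but *every blueprint* is not inside it — it is the matrix object, a clausemate of *at least one delegate*.
QR within a single clause is free, so the lower quantifier may take scope over the higher one.
So *every blueprint* > *at least one delegate* is among the available readings.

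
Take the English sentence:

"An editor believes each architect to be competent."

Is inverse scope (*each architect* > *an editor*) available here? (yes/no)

Yes

This is an ECM construction: *each architect* is the infinitival subject, Case-marked by the matrix verb, and the infinitive is transparent for QR.
Nothing blocks QR of the lower DP to a position above the higher one, so inverse scope is available.
Both orderings are possible: *an editor* > *each architect* and *each architect* > *an editor*.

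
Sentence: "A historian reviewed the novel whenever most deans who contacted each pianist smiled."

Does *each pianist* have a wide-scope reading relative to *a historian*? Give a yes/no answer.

*each pianist* sits inside the relative clause *who contacted each pianist*, which is itself inside the adjunct *whenever most deans who contacted each pianist smiled*.
The quantifier would have to escape first the RC and then the adjunct — two independent island violations.
Hence only narrow scope for *each pianist* (under *a historian*) survives.

No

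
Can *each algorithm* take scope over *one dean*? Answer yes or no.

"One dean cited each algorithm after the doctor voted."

Neither queried DP is inside the adjunct, so the adjunct-island constraint does not apply.
Ordinary QR to a clause-peripheral position gives the wide-scope LF for the lower DP.

Yes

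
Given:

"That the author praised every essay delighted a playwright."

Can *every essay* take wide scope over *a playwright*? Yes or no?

The target quantifier *every essay* is part of the sentential subject *that the author praised every essay*.
Subjects — clausal subjects included — are islands for extraction, and QR is no exception.
So the wide-scope reading for *every essay* is blocked.

No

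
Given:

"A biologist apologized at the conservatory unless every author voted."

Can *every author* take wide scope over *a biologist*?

No

*every author* occurs within the adjunct clause *unless every author voted*.
Adjunct clauses are scope islands: a quantifier inside an adjunct cannot raise into the matrix clause.
So *every author* cannot raise high enough to outscope *a biologist*; only the surface ordering *a biologist* > *every author* is available.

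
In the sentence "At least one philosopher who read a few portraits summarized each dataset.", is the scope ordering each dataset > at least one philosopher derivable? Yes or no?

Yes

*each dataset* is a matrix argument; only *at least one philosopher* is modified by the relative clause *who read a few portraits*, so the RC island is irrelevant to the target quantifier.
No island intervenes, so both surface and inverse scope are derivable.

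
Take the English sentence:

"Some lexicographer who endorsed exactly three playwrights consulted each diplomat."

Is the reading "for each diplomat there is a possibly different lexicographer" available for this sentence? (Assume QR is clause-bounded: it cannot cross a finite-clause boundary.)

That reading corresponds to *each diplomat* > *some lexicographer*.
*each diplomat* sits in the matrix clause, not in the relative clause on *some lexicographer*.
QR within a single clause is free, so the lower quantifier may take scope over the higher one.
The sentence is scopally ambiguous between *some lexicographer* > *each diplomat* and *each diplomat* > *some lexicographer*.

Yes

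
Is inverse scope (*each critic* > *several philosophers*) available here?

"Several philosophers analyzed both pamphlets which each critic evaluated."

The DP *each critic* is contained in the relative clause *which each critic evaluated* modifying *both pamphlets*.
QR out of a relative clause is ruled out by the relative-clause island constraint.
So *each critic* cannot raise to a position above *several philosophers*.

No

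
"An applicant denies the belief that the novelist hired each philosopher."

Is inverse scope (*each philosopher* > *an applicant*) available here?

No

Structurally, *each philosopher* is inside the complex NP *the belief that the novelist hired each philosopher*.
A that-clause complement to a noun is an island; QR cannot cross the NP boundary.
So *each philosopher* cannot raise to a position above *an applicant*.
(Only the surface reading survives: one fixed applicant with respect to all the relevant philosophers.)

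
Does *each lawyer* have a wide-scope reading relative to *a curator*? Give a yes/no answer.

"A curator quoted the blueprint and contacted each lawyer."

*each lawyer* sits inside one conjunct of the coordinate structure (*contacted each lawyer*).
Coordinate structures are islands for non-across-the-board movement, QR included.
The inverse ordering *each lawyer* > *a curator* is therefore underivable.

No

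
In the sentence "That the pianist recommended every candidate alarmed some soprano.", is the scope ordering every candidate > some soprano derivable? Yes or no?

No

The target quantifier *every candidate* is part of the sentential subject *that the pianist recommended every candidate*.
The Sentential Subject Constraint rules out raising the quantifier out of the that-clause subject.
The ordering *every candidate* > *some soprano* is therefore underivable.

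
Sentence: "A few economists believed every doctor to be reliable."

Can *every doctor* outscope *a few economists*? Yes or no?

Yes

The ECM infinitive is scope-transparent — *every doctor* is free to raise above *a few economists*.
Nothing blocks QR of the lower DP to a position above the higher one, so inverse scope is available.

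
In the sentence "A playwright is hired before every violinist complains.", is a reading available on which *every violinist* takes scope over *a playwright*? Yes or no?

No

The target quantifier *every violinist* is part of the adjunct clause *before every violinist complains*.
Adjuncts are opaque for quantifier raising; a quantifier in an adjunct stays inside it.
*every violinist* is confined to the island and cannot take scope over *a playwright*.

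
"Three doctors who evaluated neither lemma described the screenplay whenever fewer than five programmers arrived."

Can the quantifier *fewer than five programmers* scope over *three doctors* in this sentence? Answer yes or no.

No

*fewer than five programmers* sits inside the adjunct clause *whenever fewer than five programmers arrived*.
Adjuncts are opaque for quantifier raising; a quantifier in an adjunct stays inside it.
So the wide-scope reading for *fewer than five programmers* is blocked.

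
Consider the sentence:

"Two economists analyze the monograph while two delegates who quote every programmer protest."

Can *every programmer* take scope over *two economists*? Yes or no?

No

The DP *every programmer* is contained in the relative clause *who quote every programmer*, which is itself inside the adjunct *while two delegates who quote every programmer protest*.
The quantifier would have to escape first the RC and then the adjunct — two independent island violations.
So the wide-scope reading for *every programmer* is blocked.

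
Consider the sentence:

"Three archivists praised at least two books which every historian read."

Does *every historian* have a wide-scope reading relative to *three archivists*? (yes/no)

*every historian* occurs within the relative clause *which every historian read* modifying *at least two books*.
Relative clauses are scope islands: a quantifier cannot QR out of a relative clause to take scope in the matrix clause.
There is no licit LF on which *every historian* c-commands *three archivists*.

No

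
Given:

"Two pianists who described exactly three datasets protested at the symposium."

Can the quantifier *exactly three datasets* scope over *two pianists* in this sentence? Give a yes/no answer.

No

*exactly three datasets* occurs within the relative clause *who described exactly three datasets*.
The relative clause forms an island for QR, so the quantifier is confined to the head noun's restrictor.
There is no licit LF on which *exactly three datasets* c-commands *two pianists*.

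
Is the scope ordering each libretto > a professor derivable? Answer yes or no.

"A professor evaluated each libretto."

*each libretto* is the matrix object and *a professor* the matrix subject; the two are clausemates.
Since no island is crossed, the inverse ordering is licensed alongside surface scope.

Yes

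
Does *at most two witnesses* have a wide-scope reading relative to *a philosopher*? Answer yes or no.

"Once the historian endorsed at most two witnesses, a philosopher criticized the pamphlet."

*at most two witnesses* sits inside the adjunct clause *once the historian endorsed at most two witnesses*.
Adjunct clauses are scope islands: a quantifier inside an adjunct cannot raise into the matrix clause.
So *at most two witnesses* cannot raise to a position above *a philosopher*.

No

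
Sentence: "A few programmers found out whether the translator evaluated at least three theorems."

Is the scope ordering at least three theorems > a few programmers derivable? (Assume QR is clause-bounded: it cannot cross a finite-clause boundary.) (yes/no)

Structurally, *at least three theorems* is inside the embedded question *whether the translator evaluated at least three theorems*.
The wh-island constraint blocks QR out of an embedded interrogative.
There is no licit LF on which *at least three theorems* c-commands *a few programmers*.

No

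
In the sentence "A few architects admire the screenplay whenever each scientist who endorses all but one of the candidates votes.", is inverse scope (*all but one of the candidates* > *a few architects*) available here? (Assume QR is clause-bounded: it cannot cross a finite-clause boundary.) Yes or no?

No

*all but one of the candidates* occurs within the relative clause *who endorses all but one of the candidates*, which is itself inside the adjunct *whenever each scientist who endorses all but one of the candidates votes*.
Nested islands: the RC island is itself inside an adjunct island, so wide scope is doubly excluded.
*all but one of the candidates* is confined to the island and cannot take scope over *a few architects*.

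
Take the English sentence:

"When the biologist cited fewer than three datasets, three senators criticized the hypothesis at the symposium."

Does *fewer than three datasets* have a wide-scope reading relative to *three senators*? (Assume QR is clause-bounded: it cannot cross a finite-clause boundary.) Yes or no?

No

*fewer than three datasets* occurs within the adjunct clause *when the biologist cited fewer than three datasets*.
Adverbial clauses are not L-marked, so they are barriers for QR — the quantifier cannot escape the adjunct.
*fewer than three datasets* is confined to the island and cannot take scope over *three senators*.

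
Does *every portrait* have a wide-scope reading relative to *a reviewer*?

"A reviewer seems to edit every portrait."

Infinitival complements of raising predicates do not block QR; *every portrait* and *a reviewer* are effectively clausemates.
QR within a single clause is free, so the lower quantifier may take scope over the higher one.
Both orderings are possible: *a reviewer* > *every portrait* and *every portrait* > *a reviewer*.

Yes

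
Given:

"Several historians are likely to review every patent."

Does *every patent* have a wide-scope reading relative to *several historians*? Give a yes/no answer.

*every patent* is the object of the infinitival complement of a raising predicate; raising infinitives are transparent for QR, so the two DPs are in effect clausemates.
QR within a single clause is free, so the lower quantifier may take scope over the higher one.

Yes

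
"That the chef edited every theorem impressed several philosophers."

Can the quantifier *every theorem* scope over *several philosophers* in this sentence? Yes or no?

No

*every theorem* sits inside the sentential subject *that the chef edited every theorem*.
Sentential subjects are islands: a quantifier inside the subject clause cannot raise over the matrix predicate.
The ordering *every theorem* > *several philosophers* is therefore underivable.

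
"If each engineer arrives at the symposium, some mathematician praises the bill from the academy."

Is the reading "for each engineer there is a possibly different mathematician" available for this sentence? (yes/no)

The paraphrase describes the scope ordering *each engineer* > *some mathematician*.
Structurally, *each engineer* is inside the adjunct clause *if each engineer arrives at the symposium*.
Adjuncts are opaque for quantifier raising; a quantifier in an adjunct stays inside it.
*each engineer* is confined to the island and cannot take scope over *some mathematician*.

No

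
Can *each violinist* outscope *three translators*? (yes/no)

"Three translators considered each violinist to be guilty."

This is an ECM construction: *each violinist* is the infinitival subject, Case-marked by the matrix verb, and the infinitive is transparent for QR.
Clause-internal QR can adjoin the lower DP above the subject, yielding the inverse reading.
The sentence is scopally ambiguous between *three translators* > *each violinist* and *each violinist* > *three translators*.

Yes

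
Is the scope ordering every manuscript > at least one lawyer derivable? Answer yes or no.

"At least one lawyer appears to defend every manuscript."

Yes

Raising constructions are monoclausal for scope purposes; *every manuscript* is not separated from *at least one lawyer* by any island.
Ordinary QR to a clause-peripheral position gives the wide-scope LF for the lower DP.
Both orderings are possible: *at least one lawyer* > *every manuscript* and *every manuscript* > *at least one lawyer*.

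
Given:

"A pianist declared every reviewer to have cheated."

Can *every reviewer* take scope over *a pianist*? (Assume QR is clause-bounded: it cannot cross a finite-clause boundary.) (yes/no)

*every reviewer* is the subject of an ECM infinitive — the infinitival complement of an ECM verb is not a scope island, so *every reviewer* can raise into the matrix clause.
Since no island is crossed, the inverse ordering is licensed alongside surface scope.
So *every reviewer* > *a pianist* is among the available readings.

Yes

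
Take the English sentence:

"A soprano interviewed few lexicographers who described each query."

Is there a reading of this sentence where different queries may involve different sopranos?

The paraphrase describes the scope ordering *each query* > *a soprano*.
*each query* sits inside the relative clause *who described each query* modifying *few lexicographers*.
A relative clause is a scope island — quantifier raising cannot cross its boundary.
*each query* is confined to the island and cannot take scope over *a soprano*.
(Only the surface reading survives: one fixed soprano with respect to all the relevant queries.)

No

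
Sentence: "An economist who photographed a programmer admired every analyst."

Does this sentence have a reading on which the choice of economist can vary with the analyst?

Yes

The described interpretation is the *every analyst* > *an economist* scoping.
The RC *who photographed a programmer* is an island, but *every analyst* is not inside it — it is the matrix object, a clausemate of *an economist*.
Since no island is crossed, the inverse ordering is licensed alongside surface scope.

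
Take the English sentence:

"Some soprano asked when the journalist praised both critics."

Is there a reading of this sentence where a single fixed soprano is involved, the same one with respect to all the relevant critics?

Yes

The described interpretation is the *some soprano* > *both critics* scoping.
Surface scope (*some soprano* > *both critics*) is always derivable; islands only block QR, not in-situ interpretation.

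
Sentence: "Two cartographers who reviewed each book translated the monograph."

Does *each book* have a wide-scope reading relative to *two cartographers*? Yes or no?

*each book* sits inside the relative clause *who reviewed each book*.
Relative clauses are scope islands: a quantifier cannot QR out of a relative clause to take scope in the matrix clause.
There is no licit LF on which *each book* c-commands *two cartographers*.

No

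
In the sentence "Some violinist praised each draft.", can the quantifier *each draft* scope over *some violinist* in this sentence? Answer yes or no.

*some violinist* and *each draft* are co-arguments of the matrix verb, with nothing but a clause-internal boundary between them.
Since no island is crossed, the inverse ordering is licensed alongside surface scope.
The sentence is scopally ambiguous between *some violinist* > *each draft* and *each draft* > *some violinist*.

Yes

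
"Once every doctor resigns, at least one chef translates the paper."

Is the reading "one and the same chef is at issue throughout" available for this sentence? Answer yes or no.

This is the *at least one chef* > *every doctor* reading.
Nothing needs to raise out of an island for *at least one chef* > *every doctor*: *at least one chef* takes scope from its matrix position over the clause containing *every doctor*.

Yes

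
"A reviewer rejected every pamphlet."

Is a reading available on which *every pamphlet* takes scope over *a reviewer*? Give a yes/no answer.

*every pamphlet* is the matrix object and *a reviewer* the matrix subject; the two are clausemates.
Clause-internal QR can adjoin the lower DP above the subject, yielding the inverse reading.

Yes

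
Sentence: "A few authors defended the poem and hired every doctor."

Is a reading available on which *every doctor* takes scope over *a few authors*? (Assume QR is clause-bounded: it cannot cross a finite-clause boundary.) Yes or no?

No

*every doctor* is embedded in one conjunct of the coordinate structure (*hired every doctor*).
Coordinate structures are islands for non-across-the-board movement, QR included.
So *every doctor* cannot raise to a position above *a few authors*.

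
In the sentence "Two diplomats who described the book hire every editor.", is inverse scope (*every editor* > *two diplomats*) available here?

Yes

*every editor* sits in the matrix clause, not in the relative clause on *two diplomats*.
QR within a single clause is free, so the lower quantifier may take scope over the higher one.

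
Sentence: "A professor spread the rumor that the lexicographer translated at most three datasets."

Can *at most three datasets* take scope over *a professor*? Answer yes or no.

No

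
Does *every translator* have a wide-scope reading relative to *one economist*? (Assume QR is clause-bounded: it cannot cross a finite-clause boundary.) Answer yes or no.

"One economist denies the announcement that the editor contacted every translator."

No

*every translator* occurs within the complex NP *the announcement that the editor contacted every translator*.
The Complex NP Constraint bars QR out of the complement clause of a noun.
*every translator* > *one economist* would require crossing that boundary, which is illicit.
(Only the surface reading survives: one fixed economist with respect to all the relevant translators.)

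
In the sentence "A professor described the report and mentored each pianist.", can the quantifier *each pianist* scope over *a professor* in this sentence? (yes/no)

No

The target quantifier *each pianist* is part of one conjunct of the coordinate structure (*mentored each pianist*).
QR out of a conjunct would have to apply non-ATB, which the CSC forbids.
*each pianist* is confined to the island and cannot take scope over *a professor*.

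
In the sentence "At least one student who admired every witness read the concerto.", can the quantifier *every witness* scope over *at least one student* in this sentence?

Structurally, *every witness* is inside the relative clause *who admired every witness*.
Relative clauses are scope islands: a quantifier cannot QR out of a relative clause to take scope in the matrix clause.
So *every witness* cannot raise to a position above *at least one student*.

No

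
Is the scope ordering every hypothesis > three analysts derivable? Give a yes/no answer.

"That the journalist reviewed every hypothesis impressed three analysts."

The target quantifier *every hypothesis* is part of the sentential subject *that the journalist reviewed every hypothesis*.
Sentential subjects are islands: a quantifier inside the subject clause cannot raise over the matrix predicate.
*every hypothesis* > *three analysts* would require crossing that boundary, which is illicit.

No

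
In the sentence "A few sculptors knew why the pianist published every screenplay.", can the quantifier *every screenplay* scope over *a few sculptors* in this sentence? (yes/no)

No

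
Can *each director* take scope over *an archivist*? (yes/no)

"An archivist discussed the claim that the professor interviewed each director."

No

*each director* sits inside the complex NP *the claim that the professor interviewed each director*.
Noun-complement clauses are scope islands (the Complex NP Constraint): a quantifier inside one cannot scope into the matrix.
*each director* > *an archivist* would require crossing that boundary, which is illicit.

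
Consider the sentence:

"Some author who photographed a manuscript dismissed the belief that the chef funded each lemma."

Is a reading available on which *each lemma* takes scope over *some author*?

*each lemma* occurs within the complex NP *the belief that the chef funded each lemma*.
Since the clause is the complement of a nominal head, the CNPC blocks scope extraction.
So *each lemma* cannot raise to a position above *some author*.

No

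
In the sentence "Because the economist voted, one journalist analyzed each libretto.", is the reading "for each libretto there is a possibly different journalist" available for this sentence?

The described interpretation is the *each libretto* > *one journalist* scoping.
The adjunct clause does not contain *each libretto*, which is the matrix object.
Ordinary QR to a clause-peripheral position gives the wide-scope LF for the lower DP.
Both orderings are possible: *one journalist* > *each libretto* and *each libretto* > *one journalist*.

Yes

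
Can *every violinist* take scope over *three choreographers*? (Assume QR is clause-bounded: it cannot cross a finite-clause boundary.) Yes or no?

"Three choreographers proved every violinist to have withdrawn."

The ECM infinitive is scope-transparent — *every violinist* is free to raise above *three choreographers*.
Ordinary QR to a clause-peripheral position gives the wide-scope LF for the lower DP.

Yes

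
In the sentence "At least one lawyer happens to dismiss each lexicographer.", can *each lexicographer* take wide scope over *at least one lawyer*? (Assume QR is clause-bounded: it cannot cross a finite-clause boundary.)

Yes

*each lexicographer* is the object of the infinitival complement of a raising predicate; raising infinitives are transparent for QR, so the two DPs are in effect clausemates.
Nothing blocks QR of the lower DP to a position above the higher one, so inverse scope is available.
Both orderings are possible: *at least one lawyer* > *each lexicographer* and *each lexicographer* > *at least one lawyer*.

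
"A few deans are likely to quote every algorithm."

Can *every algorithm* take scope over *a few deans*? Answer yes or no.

Yes

Raising constructions are monoclausal for scope purposes; *every algorithm* is not separated from *a few deans* by any island.
Since no island is crossed, the inverse ordering is licensed alongside surface scope.
The sentence is scopally ambiguous between *a few deans* > *every algorithm* and *every algorithm* > *a few deans*.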